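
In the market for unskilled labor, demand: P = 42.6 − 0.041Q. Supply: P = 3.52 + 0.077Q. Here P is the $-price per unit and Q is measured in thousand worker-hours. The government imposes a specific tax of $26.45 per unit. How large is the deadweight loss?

$2964.42 thousand

Competitive equilibrium: 42.6 − 0.041Q = 3.52 + 0.077Q → Q* = 331.1864, P* = 29.0214.
With the tax, the buyer price exceeds the seller price by 26.45: (42.6 − 0.041Q) − (3.52 + 0.077Q) = 26.45 → Q' = 107.0339.
ΔQ = 331.1864 − 107.0339 = 224.1525; the wedge equals the tax, 26.45.
Welfare loss = ½ × 224.1525 × 26.45 = $2964.42 thousand.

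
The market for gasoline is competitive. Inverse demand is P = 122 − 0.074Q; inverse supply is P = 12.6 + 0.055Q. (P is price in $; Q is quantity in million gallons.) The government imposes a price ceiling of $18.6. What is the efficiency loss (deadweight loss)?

$35222.05 million

Competitive equilibrium: 122 − 0.074Q = 12.6 + 0.055Q → Q* = 848.06202, P* = 59.24341.
At the ceiling P = 18.6, quantity supplied = (18.6 − 12.6)/0.055 = 109.09091.
Willingness to pay at Q' = 109.09091: 122 − 0.074·109.09091 = 113.92727.
ΔQ = 848.06202 − 109.09091 = 738.97111; wedge = 113.92727 − 18.6 = 95.32727.
DWL = ½ × 738.97111 × 95.32727 = $35222.05 million.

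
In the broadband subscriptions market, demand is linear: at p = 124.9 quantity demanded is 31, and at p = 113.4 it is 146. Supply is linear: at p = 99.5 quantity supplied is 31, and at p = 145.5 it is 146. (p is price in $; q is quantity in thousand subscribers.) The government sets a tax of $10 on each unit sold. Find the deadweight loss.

Demand slope = (113.4 − 124.9)/(146 − 31) = −0.1, so p = 128 − 0.1q.
Supply slope = (145.5 − 99.5)/(146 − 31) = 0.4, so p = 87.1 + 0.4q.
Competitive equilibrium: 128 − 0.1q = 87.1 + 0.4q → q* = 81.8, p* = 119.82.
With the tax, the buyer price exceeds the seller price by 10: (128 − 0.1q) − (87.1 + 0.4q) = 10 → q' = 61.8.
Δq = 81.8 − 61.8 = 20; the wedge equals the tax, 10.
DWL = ½ × 20 × 10 = $100 thousand.

$100 thousand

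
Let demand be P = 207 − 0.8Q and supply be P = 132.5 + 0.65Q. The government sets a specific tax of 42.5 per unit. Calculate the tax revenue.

937.93

Competitive equilibrium: 207 − 0.8Q = 132.5 + 0.65Q → Q* = 51.3793, P* = 165.8966.
With the tax, the buyer price exceeds the seller price by 42.5: (207 − 0.8Q) − (132.5 + 0.65Q) = 42.5 → Q' = 22.069.
Tax revenue = 42.5 × 22.069 = 937.93.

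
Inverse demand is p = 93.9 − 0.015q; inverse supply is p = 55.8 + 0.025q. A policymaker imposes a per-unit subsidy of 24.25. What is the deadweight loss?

Competitive equilibrium: 93.9 − 0.015q = 55.8 + 0.025q → q* = 952.5, p* = 79.6125.
The subsidy lowers effective supply by 24.25: p = 31.55 + 0.025q.
New quantity: 93.9 − 0.015q = 31.55 + 0.025q → q' = 1558.75.
Overproduction Δq = 1558.75 − 952.5 = 606.25; wedge = subsidy = 24.25.
The triangle = ½ × 606.25 × 24.25 = 7350.78.

7350.78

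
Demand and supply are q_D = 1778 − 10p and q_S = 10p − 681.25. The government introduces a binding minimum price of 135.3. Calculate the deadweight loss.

In inverse form: demand p = 177.8 − 0.1q, supply p = 68.125 + 0.1q.
Competitive equilibrium: 177.8 − 0.1q = 68.125 + 0.1q → q* = 548.375, p* = 122.9625.
At the floor p = 135.3, quantity demanded = (177.8 − 135.3)/0.1 = 425.
Sellers' marginal cost at q' = 425: 68.125 + 0.1·425 = 110.625.
Δq = 548.375 − 425 = 123.375; wedge = 135.3 − 110.625 = 24.675.
Welfare loss = ½ × 123.375 × 24.675 = 1522.14.

1522.14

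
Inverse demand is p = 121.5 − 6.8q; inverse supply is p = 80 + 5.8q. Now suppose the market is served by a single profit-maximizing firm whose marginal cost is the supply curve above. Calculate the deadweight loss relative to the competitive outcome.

Competitive equilibrium: 121.5 − 6.8q = 80 + 5.8q → q* = 3.2937, p* = 99.1032.
Marginal revenue: MR = 121.5 − 13.6q. Set MR = MC: 121.5 − 13.6q = 80 + 5.8q → q_m = 2.1392.
Price p_m = 121.5 − 6.8·2.1392 = 106.9534; MC(q_m) = 80 + 5.8·2.1392 = 92.4074.
Competitive q* = 3.2937, so Δq = 1.1545; wedge = 106.9534 − 92.4074 = 14.546.
The triangle = ½ × 1.1545 × 14.546 = 8.40.

8.40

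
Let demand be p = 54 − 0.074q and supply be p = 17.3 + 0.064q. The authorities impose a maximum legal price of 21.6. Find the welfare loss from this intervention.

2725.73

Competitive equilibrium: 54 − 0.074q = 17.3 + 0.064q → q* = 265.942, p* = 34.3203.
At the ceiling p = 21.6, quantity supplied = (21.6 − 17.3)/0.064 = 67.1875.
Willingness to pay at q' = 67.1875: 54 − 0.074·67.1875 = 49.0281.
Δq = 265.942 − 67.1875 = 198.7545; wedge = 49.0281 − 21.6 = 27.4281.
Deadweight loss = ½ × 198.7545 × 27.4281 = 2725.73.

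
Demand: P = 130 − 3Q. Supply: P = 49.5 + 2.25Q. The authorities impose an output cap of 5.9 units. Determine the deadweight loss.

233.59

Competitive equilibrium: 130 − 3Q = 49.5 + 2.25Q → Q* = 15.3333, P* = 84.
At Q = 5.9: demand price = 130 − 3·5.9 = 112.3; supply price = 49.5 + 2.25·5.9 = 62.775.
ΔQ = 15.3333 − 5.9 = 9.4333; wedge = 112.3 − 62.775 = 49.525.
The triangle = ½ × 9.4333 × 49.525 = 233.59.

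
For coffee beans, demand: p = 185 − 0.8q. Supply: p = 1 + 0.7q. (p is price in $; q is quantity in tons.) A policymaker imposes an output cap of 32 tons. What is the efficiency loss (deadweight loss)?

$6165.33

Competitive equilibrium: 185 − 0.8q = 1 + 0.7q → q* = 122.66667, p* = 86.86667.
At q = 32: demand price = 185 − 0.8·32 = 159.4; supply price = 1 + 0.7·32 = 23.4.
Δq = 122.66667 − 32 = 90.66667; wedge = 159.4 − 23.4 = 136.
DWL = ½ × 90.66667 × 136 = $6165.33.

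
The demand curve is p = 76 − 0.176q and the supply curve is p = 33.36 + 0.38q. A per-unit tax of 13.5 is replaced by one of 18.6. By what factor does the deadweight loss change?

1.898

Competitive equilibrium: 76 − 0.176q = 33.36 + 0.38q → q* = 76.6906, p* = 62.5024.
For a per-unit tax t: Δq = t/0.556, so DWL = ½·t·(t/0.556) = t²/1.112.
At t = 13.5: DWL = 163.894. At t = 18.6: DWL = 311.115.
Ratio = (18.6/13.5)² = 1.898.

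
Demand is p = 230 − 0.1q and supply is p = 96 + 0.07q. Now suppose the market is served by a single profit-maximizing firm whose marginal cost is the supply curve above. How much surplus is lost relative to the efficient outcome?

7244.41

Competitive equilibrium: 230 − 0.1q = 96 + 0.07q → q* = 788.23529, p* = 151.17647.
Marginal revenue: MR = 230 − 0.2q. Set MR = MC: 230 − 0.2q = 96 + 0.07q → q_m = 496.2963.
Price p_m = 230 − 0.1·496.2963 = 180.37037; MC(q_m) = 96 + 0.07·496.2963 = 130.74074.
Competitive q* = 788.23529, so Δq = 291.93899; wedge = 180.37037 − 130.74074 = 49.62963.
Welfare loss = ½ × 291.93899 × 49.62963 = 7244.41.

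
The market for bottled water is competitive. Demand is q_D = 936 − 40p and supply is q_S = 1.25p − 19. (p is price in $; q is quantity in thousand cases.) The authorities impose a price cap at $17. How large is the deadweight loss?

$24.39 thousand

In inverse form: demand p = 23.4 − 0.025q, supply p = 15.2 + 0.8q.
Competitive equilibrium: 23.4 − 0.025q = 15.2 + 0.8q → q* = 9.9394, p* = 23.1515.
At the ceiling p = 17, quantity supplied = (17 − 15.2)/0.8 = 2.25.
Willingness to pay at q' = 2.25: 23.4 − 0.025·2.25 = 23.3438.
Δq = 9.9394 − 2.25 = 7.6894; wedge = 23.3438 − 17 = 6.3438.
Welfare loss = ½ × 7.6894 × 6.3438 = $24.39 thousand.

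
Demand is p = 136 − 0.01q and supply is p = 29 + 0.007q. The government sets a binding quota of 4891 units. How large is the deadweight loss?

16734.28

Competitive equilibrium: 136 − 0.01q = 29 + 0.007q → q* = 6294.1176, p* = 73.0588.
At q = 4891: demand price = 136 − 0.01·4891 = 87.09; supply price = 29 + 0.007·4891 = 63.237.
Δq = 6294.1176 − 4891 = 1403.1176; wedge = 87.09 − 63.237 = 23.853.
DWL = ½ × 1403.1176 × 23.853 = 16734.28.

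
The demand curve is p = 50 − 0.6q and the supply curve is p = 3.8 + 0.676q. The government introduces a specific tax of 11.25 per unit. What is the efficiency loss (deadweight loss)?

Competitive equilibrium: 50 − 0.6q = 3.8 + 0.676q → q* = 36.2069, p* = 28.2759.
With the tax, the buyer price exceeds the seller price by 11.25: (50 − 0.6q) − (3.8 + 0.676q) = 11.25 → q' = 27.3903.
Δq = 36.2069 − 27.3903 = 8.8166; the wedge equals the tax, 11.25.
Welfare loss = ½ × 8.8166 × 11.25 = 49.59.

49.59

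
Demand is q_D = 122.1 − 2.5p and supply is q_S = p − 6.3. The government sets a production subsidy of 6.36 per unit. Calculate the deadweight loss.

14.45

In inverse form: demand p = 48.84 − 0.4q, supply p = 6.3 + q.
Competitive equilibrium: 48.84 − 0.4q = 6.3 + q → q* = 30.3857, p* = 36.6857.
The subsidy lowers effective supply by 6.36: p = q − 0.06.
New quantity: 48.84 − 0.4q = q − 0.06 → q' = 34.9286.
Overproduction Δq = 34.9286 − 30.3857 = 4.5429; wedge = subsidy = 6.36.
Deadweight loss = ½ × 4.5429 × 6.36 = 14.45.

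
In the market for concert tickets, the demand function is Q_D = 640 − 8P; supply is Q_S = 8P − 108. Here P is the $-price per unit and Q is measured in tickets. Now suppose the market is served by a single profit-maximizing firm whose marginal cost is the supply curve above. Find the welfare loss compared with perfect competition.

$982.72

In inverse form: demand P = 80 − 0.125Q, supply P = 13.5 + 0.125Q.
Competitive equilibrium: 80 − 0.125Q = 13.5 + 0.125Q → Q* = 266, P* = 46.75.
Marginal revenue: MR = 80 − 0.25Q. Set MR = MC: 80 − 0.25Q = 13.5 + 0.125Q → Q_m = 177.3333.
Price P_m = 80 − 0.125·177.3333 = 57.8333; MC(Q_m) = 13.5 + 0.125·177.3333 = 35.6667.
Competitive Q* = 266, so ΔQ = 88.6667; wedge = 57.8333 − 35.6667 = 22.1666.
DWL = ½ × 88.6667 × 22.1666 = $982.72.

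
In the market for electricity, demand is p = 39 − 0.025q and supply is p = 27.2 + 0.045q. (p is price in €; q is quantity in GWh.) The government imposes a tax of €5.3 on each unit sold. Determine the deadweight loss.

Competitive equilibrium: 39 − 0.025q = 27.2 + 0.045q → q* = 168.5714, p* = 34.7857.
With the tax, the buyer price exceeds the seller price by 5.3: (39 − 0.025q) − (27.2 + 0.045q) = 5.3 → q' = 92.8571.
Δq = 168.5714 − 92.8571 = 75.7143; the wedge equals the tax, 5.3.
DWL = ½ × 75.7143 × 5.3 = €200.64.

€200.64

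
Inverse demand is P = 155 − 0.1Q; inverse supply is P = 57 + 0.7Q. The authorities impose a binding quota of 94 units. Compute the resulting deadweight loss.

324.90

Competitive equilibrium: 155 − 0.1Q = 57 + 0.7Q → Q* = 122.5, P* = 142.75.
At Q = 94: demand price = 155 − 0.1·94 = 145.6; supply price = 57 + 0.7·94 = 122.8.
ΔQ = 122.5 − 94 = 28.5; wedge = 145.6 − 122.8 = 22.8.
DWL = ½ × 28.5 × 22.8 = 324.90.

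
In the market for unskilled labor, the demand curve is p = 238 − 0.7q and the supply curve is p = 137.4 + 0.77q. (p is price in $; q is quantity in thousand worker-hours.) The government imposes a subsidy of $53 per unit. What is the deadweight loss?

Competitive equilibrium: 238 − 0.7q = 137.4 + 0.77q → q* = 68.4354, p* = 190.0952.
The subsidy lowers effective supply by 53: p = 84.4 + 0.77q.
New quantity: 238 − 0.7q = 84.4 + 0.77q → q' = 104.4898.
Overproduction Δq = 104.4898 − 68.4354 = 36.0544; wedge = subsidy = 53.
Deadweight loss = ½ × 36.0544 × 53 = $955.44 thousand.

$955.44 thousand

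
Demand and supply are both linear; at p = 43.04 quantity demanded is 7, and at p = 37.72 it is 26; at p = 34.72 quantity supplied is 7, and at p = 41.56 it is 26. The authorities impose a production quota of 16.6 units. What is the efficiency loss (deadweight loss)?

3.70

Demand slope = (37.72 − 43.04)/(26 − 7) = −0.28, so p = 45 − 0.28q.
Supply slope = (41.56 − 34.72)/(26 − 7) = 0.36, so p = 32.2 + 0.36q.
Competitive equilibrium: 45 − 0.28q = 32.2 + 0.36q → q* = 20, p* = 39.4.
At q = 16.6: demand price = 45 − 0.28·16.6 = 40.352; supply price = 32.2 + 0.36·16.6 = 38.176.
Δq = 20 − 16.6 = 3.4; wedge = 40.352 − 38.176 = 2.176.
Welfare loss = ½ × 3.4 × 2.176 = 3.70.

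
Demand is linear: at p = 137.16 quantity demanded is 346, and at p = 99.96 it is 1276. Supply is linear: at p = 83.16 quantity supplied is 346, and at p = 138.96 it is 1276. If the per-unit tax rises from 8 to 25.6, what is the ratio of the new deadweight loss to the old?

Demand slope = (99.96 − 137.16)/(1276 − 346) = −0.04, so p = 151 − 0.04q.
Supply slope = (138.96 − 83.16)/(1276 − 346) = 0.06, so p = 62.4 + 0.06q.
Competitive equilibrium: 151 − 0.04q = 62.4 + 0.06q → q* = 886, p* = 115.56.
For a per-unit tax t: Δq = t/0.1, so DWL = ½·t·(t/0.1) = t²/0.2.
At t = 8: DWL = 320. At t = 25.6: DWL = 3276.8.
Ratio = (25.6/8)² = 10.24.

10.24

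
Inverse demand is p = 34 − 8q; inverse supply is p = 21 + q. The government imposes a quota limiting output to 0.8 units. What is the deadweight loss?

Competitive equilibrium: 34 − 8q = 21 + q → q* = 1.4444, p* = 22.4444.
At q = 0.8: demand price = 34 − 8·0.8 = 27.6; supply price = 21 + 1·0.8 = 21.8.
Δq = 1.4444 − 0.8 = 0.6444; wedge = 27.6 − 21.8 = 5.8.
The triangle = ½ × 0.6444 × 5.8 = 1.87.

1.87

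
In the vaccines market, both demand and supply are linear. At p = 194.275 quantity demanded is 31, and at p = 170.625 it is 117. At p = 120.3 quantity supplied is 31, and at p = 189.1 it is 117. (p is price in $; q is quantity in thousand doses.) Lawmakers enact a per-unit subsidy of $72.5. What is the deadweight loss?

Demand slope = (170.625 − 194.275)/(117 − 31) = −0.275, so p = 202.8 − 0.275q.
Supply slope = (189.1 − 120.3)/(117 − 31) = 0.8, so p = 95.5 + 0.8q.
Competitive equilibrium: 202.8 − 0.275q = 95.5 + 0.8q → q* = 99.814, p* = 175.3512.
The subsidy lowers effective supply by 72.5: p = 23 + 0.8q.
New quantity: 202.8 − 0.275q = 23 + 0.8q → q' = 167.2558.
Overproduction Δq = 167.2558 − 99.814 = 67.4418; wedge = subsidy = 72.5.
Deadweight loss = ½ × 67.4418 × 72.5 = $2444.77 thousand.

$2444.77 thousand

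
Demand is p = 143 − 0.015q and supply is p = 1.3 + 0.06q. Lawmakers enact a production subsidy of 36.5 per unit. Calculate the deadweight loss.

Competitive equilibrium: 143 − 0.015q = 1.3 + 0.06q → q* = 1889.3333, p* = 114.66.
The subsidy lowers effective supply by 36.5: p = 0.06q − 35.2.
New quantity: 143 − 0.015q = 0.06q − 35.2 → q' = 2376.
Overproduction Δq = 2376 − 1889.3333 = 486.6667; wedge = subsidy = 36.5.
DWL = ½ × 486.6667 × 36.5 = 8881.67.

8881.67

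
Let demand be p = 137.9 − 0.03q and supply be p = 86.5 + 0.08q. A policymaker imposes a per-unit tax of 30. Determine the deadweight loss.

Competitive equilibrium: 137.9 − 0.03q = 86.5 + 0.08q → q* = 467.2727, p* = 123.8818.
With the tax, the buyer price exceeds the seller price by 30: (137.9 − 0.03q) − (86.5 + 0.08q) = 30 → q' = 194.5455.
Δq = 467.2727 − 194.5455 = 272.7272; the wedge equals the tax, 30.
Welfare loss = ½ × 272.7272 × 30 = 4090.91.

4090.91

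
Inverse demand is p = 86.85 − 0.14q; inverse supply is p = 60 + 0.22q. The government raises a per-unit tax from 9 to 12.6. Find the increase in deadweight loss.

Competitive equilibrium: 86.85 − 0.14q = 60 + 0.22q → q* = 74.5833, p* = 76.4083.
For a per-unit tax t: Δq = t/0.36, so DWL = ½·t·(t/0.36) = t²/0.72.
At t = 9: DWL = 112.5. At t = 12.6: DWL = 220.5.
Increase = 220.5 − 112.5 = 108.

108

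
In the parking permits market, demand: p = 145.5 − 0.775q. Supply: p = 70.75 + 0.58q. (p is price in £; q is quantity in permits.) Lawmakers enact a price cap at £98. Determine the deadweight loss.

£45.37

Competitive equilibrium: 145.5 − 0.775q = 70.75 + 0.58q → q* = 55.1661, p* = 102.7463.
At the ceiling p = 98, quantity supplied = (98 − 70.75)/0.58 = 46.9828.
Willingness to pay at q' = 46.9828: 145.5 − 0.775·46.9828 = 109.0883.
Δq = 55.1661 − 46.9828 = 8.1833; wedge = 109.0883 − 98 = 11.0883.
Deadweight loss = ½ × 8.1833 × 11.0883 = £45.37.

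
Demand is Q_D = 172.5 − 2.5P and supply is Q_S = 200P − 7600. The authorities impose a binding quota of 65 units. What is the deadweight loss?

26.98

In inverse form: demand P = 69 − 0.4Q, supply P = 38 + 0.005Q.
Competitive equilibrium: 69 − 0.4Q = 38 + 0.005Q → Q* = 76.5432, P* = 38.3827.
At Q = 65: demand price = 69 − 0.4·65 = 43; supply price = 38 + 0.005·65 = 38.325.
ΔQ = 76.5432 − 65 = 11.5432; wedge = 43 − 38.325 = 4.675.
DWL = ½ × 11.5432 × 4.675 = 26.98.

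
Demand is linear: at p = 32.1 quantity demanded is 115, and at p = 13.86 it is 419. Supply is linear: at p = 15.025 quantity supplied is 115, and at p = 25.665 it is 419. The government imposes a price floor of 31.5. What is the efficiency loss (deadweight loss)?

1368.50

Demand slope = (13.86 − 32.1)/(419 − 115) = −0.06, so p = 39 − 0.06q.
Supply slope = (25.665 − 15.025)/(419 − 115) = 0.035, so p = 11 + 0.035q.
Competitive equilibrium: 39 − 0.06q = 11 + 0.035q → q* = 294.7368, p* = 21.3158.
At the floor p = 31.5, quantity demanded = (39 − 31.5)/0.06 = 125.
Sellers' marginal cost at q' = 125: 11 + 0.035·125 = 15.375.
Δq = 294.7368 − 125 = 169.7368; wedge = 31.5 − 15.375 = 16.125.
The triangle = ½ × 169.7368 × 16.125 = 1368.50.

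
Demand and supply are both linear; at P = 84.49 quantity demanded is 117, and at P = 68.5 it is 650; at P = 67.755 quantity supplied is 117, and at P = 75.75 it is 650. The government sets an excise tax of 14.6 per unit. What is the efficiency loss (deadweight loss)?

2368.44

Demand slope = (68.5 − 84.49)/(650 − 117) = −0.03, so P = 88 − 0.03Q.
Supply slope = (75.75 − 67.755)/(650 − 117) = 0.015, so P = 66 + 0.015Q.
Competitive equilibrium: 88 − 0.03Q = 66 + 0.015Q → Q* = 488.8889, P* = 73.3333.
With the tax, the buyer price exceeds the seller price by 14.6: (88 − 0.03Q) − (66 + 0.015Q) = 14.6 → Q' = 164.4444.
ΔQ = 488.8889 − 164.4444 = 324.4445; the wedge equals the tax, 14.6.
The triangle = ½ × 324.4445 × 14.6 = 2368.44.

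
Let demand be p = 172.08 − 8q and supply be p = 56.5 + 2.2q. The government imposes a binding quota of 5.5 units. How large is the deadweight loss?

173.43

Competitive equilibrium: 172.08 − 8q = 56.5 + 2.2q → q* = 11.3314, p* = 81.429.
At q = 5.5: demand price = 172.08 − 8·5.5 = 128.08; supply price = 56.5 + 2.2·5.5 = 68.6.
Δq = 11.3314 − 5.5 = 5.8314; wedge = 128.08 − 68.6 = 59.48.
Deadweight loss = ½ × 5.8314 × 59.48 = 173.43.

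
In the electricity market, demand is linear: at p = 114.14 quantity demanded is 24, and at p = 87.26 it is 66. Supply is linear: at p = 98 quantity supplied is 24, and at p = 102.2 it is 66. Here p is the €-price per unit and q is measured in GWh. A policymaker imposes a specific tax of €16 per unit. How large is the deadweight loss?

Demand slope = (87.26 − 114.14)/(66 − 24) = −0.64, so p = 129.5 − 0.64q.
Supply slope = (102.2 − 98)/(66 − 24) = 0.1, so p = 95.6 + 0.1q.
Competitive equilibrium: 129.5 − 0.64q = 95.6 + 0.1q → q* = 45.8108, p* = 100.1811.
With the tax, the buyer price exceeds the seller price by 16: (129.5 − 0.64q) − (95.6 + 0.1q) = 16 → q' = 24.1892.
Δq = 45.8108 − 24.1892 = 21.6216; the wedge equals the tax, 16.
The triangle = ½ × 21.6216 × 16 = €172.97.

€172.97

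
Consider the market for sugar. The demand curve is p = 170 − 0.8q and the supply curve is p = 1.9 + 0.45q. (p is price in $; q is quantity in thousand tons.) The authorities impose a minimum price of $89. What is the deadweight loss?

$690.15 thousand

Competitive equilibrium: 170 − 0.8q = 1.9 + 0.45q → q* = 134.48, p* = 62.416.
At the floor p = 89, quantity demanded = (170 − 89)/0.8 = 101.25.
Sellers' marginal cost at q' = 101.25: 1.9 + 0.45·101.25 = 47.4625.
Δq = 134.48 − 101.25 = 33.23; wedge = 89 − 47.4625 = 41.5375.
Welfare loss = ½ × 33.23 × 41.5375 = $690.15 thousand.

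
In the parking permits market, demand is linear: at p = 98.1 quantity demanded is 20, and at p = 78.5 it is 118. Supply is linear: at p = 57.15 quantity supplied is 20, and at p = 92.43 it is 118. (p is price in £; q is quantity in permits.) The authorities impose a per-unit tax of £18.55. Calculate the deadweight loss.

£307.23

Demand slope = (78.5 − 98.1)/(118 − 20) = −0.2, so p = 102.1 − 0.2q.
Supply slope = (92.43 − 57.15)/(118 − 20) = 0.36, so p = 49.95 + 0.36q.
Competitive equilibrium: 102.1 − 0.2q = 49.95 + 0.36q → q* = 93.125, p* = 83.475.
With the tax, the buyer price exceeds the seller price by 18.55: (102.1 − 0.2q) − (49.95 + 0.36q) = 18.55 → q' = 60.
Δq = 93.125 − 60 = 33.125; the wedge equals the tax, 18.55.
Deadweight loss = ½ × 33.125 × 18.55 = £307.23.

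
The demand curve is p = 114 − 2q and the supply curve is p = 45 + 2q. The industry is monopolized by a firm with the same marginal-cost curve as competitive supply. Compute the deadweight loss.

Competitive equilibrium: 114 − 2q = 45 + 2q → q* = 17.25, p* = 79.5.
Marginal revenue: MR = 114 − 4q. Set MR = MC: 114 − 4q = 45 + 2q → q_m = 11.5.
Price p_m = 114 − 2·11.5 = 91; MC(q_m) = 45 + 2·11.5 = 68.
Competitive q* = 17.25, so Δq = 5.75; wedge = 91 − 68 = 23.
Deadweight loss = ½ × 5.75 × 23 = 66.125.

66.125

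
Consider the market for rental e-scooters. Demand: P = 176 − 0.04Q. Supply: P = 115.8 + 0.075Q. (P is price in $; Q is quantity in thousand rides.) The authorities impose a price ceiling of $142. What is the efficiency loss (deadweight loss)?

$1743.77 thousand

Competitive equilibrium: 176 − 0.04Q = 115.8 + 0.075Q → Q* = 523.4783, P* = 155.0609.
At the ceiling P = 142, quantity supplied = (142 − 115.8)/0.075 = 349.3333.
Willingness to pay at Q' = 349.3333: 176 − 0.04·349.3333 = 162.0267.
ΔQ = 523.4783 − 349.3333 = 174.145; wedge = 162.0267 − 142 = 20.0267.
DWL = ½ × 174.145 × 20.0267 = $1743.77 thousand.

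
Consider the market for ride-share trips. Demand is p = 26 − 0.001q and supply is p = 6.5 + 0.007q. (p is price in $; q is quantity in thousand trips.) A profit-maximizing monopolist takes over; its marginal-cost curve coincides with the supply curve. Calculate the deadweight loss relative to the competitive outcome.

Competitive equilibrium: 26 − 0.001q = 6.5 + 0.007q → q* = 2437.5, p* = 23.5625.
Marginal revenue: MR = 26 − 0.002q. Set MR = MC: 26 − 0.002q = 6.5 + 0.007q → q_m = 2166.66667.
Price p_m = 26 − 0.001·2166.66667 = 23.83333; MC(q_m) = 6.5 + 0.007·2166.66667 = 21.66667.
Competitive q* = 2437.5, so Δq = 270.83333; wedge = 23.83333 − 21.66667 = 2.16666.
DWL = ½ × 270.83333 × 2.16666 = $293.40 thousand.

$293.40 thousand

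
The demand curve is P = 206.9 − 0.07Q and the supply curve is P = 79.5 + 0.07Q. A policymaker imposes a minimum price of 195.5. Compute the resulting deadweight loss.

39075.57

Competitive equilibrium: 206.9 − 0.07Q = 79.5 + 0.07Q → Q* = 910, P* = 143.2.
At the floor P = 195.5, quantity demanded = (206.9 − 195.5)/0.07 = 162.8571.
Sellers' marginal cost at Q' = 162.8571: 79.5 + 0.07·162.8571 = 90.9.
ΔQ = 910 − 162.8571 = 747.1429; wedge = 195.5 − 90.9 = 104.6.
DWL = ½ × 747.1429 × 104.6 = 39075.57.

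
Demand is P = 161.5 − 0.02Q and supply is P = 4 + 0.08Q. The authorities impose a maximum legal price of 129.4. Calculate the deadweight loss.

Competitive equilibrium: 161.5 − 0.02Q = 4 + 0.08Q → Q* = 1575, P* = 130.
At the ceiling P = 129.4, quantity supplied = (129.4 − 4)/0.08 = 1567.5.
Willingness to pay at Q' = 1567.5: 161.5 − 0.02·1567.5 = 130.15.
ΔQ = 1575 − 1567.5 = 7.5; wedge = 130.15 − 129.4 = 0.75.
DWL = ½ × 7.5 × 0.75 = 2.81.

2.81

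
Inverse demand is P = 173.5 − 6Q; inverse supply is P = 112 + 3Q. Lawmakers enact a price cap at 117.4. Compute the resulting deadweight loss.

Competitive equilibrium: 173.5 − 6Q = 112 + 3Q → Q* = 6.83333, P* = 132.5.
At the ceiling P = 117.4, quantity supplied = (117.4 − 112)/3 = 1.8.
Willingness to pay at Q' = 1.8: 173.5 − 6·1.8 = 162.7.
ΔQ = 6.83333 − 1.8 = 5.03333; wedge = 162.7 − 117.4 = 45.3.
Welfare loss = ½ × 5.03333 × 45.3 = 114.005.

114.005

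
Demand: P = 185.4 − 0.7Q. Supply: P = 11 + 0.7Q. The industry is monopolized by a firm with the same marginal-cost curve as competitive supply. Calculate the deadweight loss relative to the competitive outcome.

Competitive equilibrium: 185.4 − 0.7Q = 11 + 0.7Q → Q* = 124.5714, P* = 98.2.
Marginal revenue: MR = 185.4 − 1.4Q. Set MR = MC: 185.4 − 1.4Q = 11 + 0.7Q → Q_m = 83.0476.
Price P_m = 185.4 − 0.7·83.0476 = 127.2667; MC(Q_m) = 11 + 0.7·83.0476 = 69.1333.
Competitive Q* = 124.5714, so ΔQ = 41.5238; wedge = 127.2667 − 69.1333 = 58.1334.
DWL = ½ × 41.5238 × 58.1334 = 1206.96.

1206.96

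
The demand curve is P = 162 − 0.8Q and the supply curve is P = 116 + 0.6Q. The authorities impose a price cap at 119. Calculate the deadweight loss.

Competitive equilibrium: 162 − 0.8Q = 116 + 0.6Q → Q* = 32.8571, P* = 135.7143.
At the ceiling P = 119, quantity supplied = (119 − 116)/0.6 = 5.
Willingness to pay at Q' = 5: 162 − 0.8·5 = 158.
ΔQ = 32.8571 − 5 = 27.8571; wedge = 158 − 119 = 39.
The triangle = ½ × 27.8571 × 39 = 543.21.

543.21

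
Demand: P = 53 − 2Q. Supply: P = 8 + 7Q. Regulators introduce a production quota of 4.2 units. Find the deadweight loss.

2.88

Competitive equilibrium: 53 − 2Q = 8 + 7Q → Q* = 5, P* = 43.
At Q = 4.2: demand price = 53 − 2·4.2 = 44.6; supply price = 8 + 7·4.2 = 37.4.
ΔQ = 5 − 4.2 = 0.8; wedge = 44.6 − 37.4 = 7.2.
The triangle = ½ × 0.8 × 7.2 = 2.88.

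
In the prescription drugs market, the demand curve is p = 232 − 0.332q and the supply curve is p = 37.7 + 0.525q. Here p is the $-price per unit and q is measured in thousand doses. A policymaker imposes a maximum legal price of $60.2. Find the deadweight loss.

Competitive equilibrium: 232 − 0.332q = 37.7 + 0.525q → q* = 226.7211, p* = 156.7286.
At the ceiling p = 60.2, quantity supplied = (60.2 − 37.7)/0.525 = 42.8571.
Willingness to pay at q' = 42.8571: 232 − 0.332·42.8571 = 217.7714.
Δq = 226.7211 − 42.8571 = 183.864; wedge = 217.7714 − 60.2 = 157.5714.
Welfare loss = ½ × 183.864 × 157.5714 = $14485.85 thousand.

$14485.85 thousand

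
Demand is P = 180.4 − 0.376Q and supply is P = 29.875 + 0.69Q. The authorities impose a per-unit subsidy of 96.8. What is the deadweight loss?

Competitive equilibrium: 180.4 − 0.376Q = 29.875 + 0.69Q → Q* = 141.2054, P* = 127.3068.
The subsidy lowers effective supply by 96.8: P = 0.69Q − 66.925.
New quantity: 180.4 − 0.376Q = 0.69Q − 66.925 → Q' = 232.0122.
Overproduction ΔQ = 232.0122 − 141.2054 = 90.8068; wedge = subsidy = 96.8.
DWL = ½ × 90.8068 × 96.8 = 4395.05.

4395.05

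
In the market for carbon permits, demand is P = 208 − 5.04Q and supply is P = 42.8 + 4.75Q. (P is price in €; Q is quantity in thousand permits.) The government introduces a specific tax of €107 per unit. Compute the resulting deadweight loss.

€584.73 thousand

Competitive equilibrium: 208 − 5.04Q = 42.8 + 4.75Q → Q* = 16.8744, P* = 122.9532.
With the tax, the buyer price exceeds the seller price by 107: (208 − 5.04Q) − (42.8 + 4.75Q) = 107 → Q' = 5.9448.
ΔQ = 16.8744 − 5.9448 = 10.9296; the wedge equals the tax, 107.
Welfare loss = ½ × 10.9296 × 107 = €584.73 thousand.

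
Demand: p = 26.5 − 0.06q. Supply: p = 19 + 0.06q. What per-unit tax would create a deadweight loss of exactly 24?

2.4

Competitive equilibrium: 26.5 − 0.06q = 19 + 0.06q → q* = 62.5, p* = 22.75.
A tax t gives Δq = t/0.12 and wedge t, so DWL = t²/0.24.
t²/0.24 = 24 → t² = 5.76 → t = 2.4.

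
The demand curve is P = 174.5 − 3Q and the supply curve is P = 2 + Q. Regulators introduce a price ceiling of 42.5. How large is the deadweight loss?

Competitive equilibrium: 174.5 − 3Q = 2 + Q → Q* = 43.125, P* = 45.125.
At the ceiling P = 42.5, quantity supplied = (42.5 − 2)/1 = 40.5.
Willingness to pay at Q' = 40.5: 174.5 − 3·40.5 = 53.
ΔQ = 43.125 − 40.5 = 2.625; wedge = 53 − 42.5 = 10.5.
DWL = ½ × 2.625 × 10.5 = 13.78.

13.78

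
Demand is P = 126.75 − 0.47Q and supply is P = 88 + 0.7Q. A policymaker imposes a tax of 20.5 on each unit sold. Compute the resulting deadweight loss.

Competitive equilibrium: 126.75 − 0.47Q = 88 + 0.7Q → Q* = 33.1197, P* = 111.1838.
With the tax, the buyer price exceeds the seller price by 20.5: (126.75 − 0.47Q) − (88 + 0.7Q) = 20.5 → Q' = 15.5983.
ΔQ = 33.1197 − 15.5983 = 17.5214; the wedge equals the tax, 20.5.
DWL = ½ × 17.5214 × 20.5 = 179.59.

179.59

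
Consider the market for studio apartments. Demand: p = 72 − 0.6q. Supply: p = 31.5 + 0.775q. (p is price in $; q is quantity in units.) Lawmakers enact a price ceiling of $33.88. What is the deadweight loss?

$478.56

Competitive equilibrium: 72 − 0.6q = 31.5 + 0.775q → q* = 29.4545, p* = 54.3273.
At the ceiling p = 33.88, quantity supplied = (33.88 − 31.5)/0.775 = 3.071.
Willingness to pay at q' = 3.071: 72 − 0.6·3.071 = 70.1574.
Δq = 29.4545 − 3.071 = 26.3835; wedge = 70.1574 − 33.88 = 36.2774.
Welfare loss = ½ × 26.3835 × 36.2774 = $478.56.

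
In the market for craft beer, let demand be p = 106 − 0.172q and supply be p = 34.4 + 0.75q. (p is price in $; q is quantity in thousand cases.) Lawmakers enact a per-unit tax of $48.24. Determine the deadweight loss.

Competitive equilibrium: 106 − 0.172q = 34.4 + 0.75q → q* = 77.6573, p* = 92.643.
With the tax, the buyer price exceeds the seller price by 48.24: (106 − 0.172q) − (34.4 + 0.75q) = 48.24 → q' = 25.3362.
Δq = 77.6573 − 25.3362 = 52.3211; the wedge equals the tax, 48.24.
DWL = ½ × 52.3211 × 48.24 = $1261.98 thousand.

$1261.98 thousand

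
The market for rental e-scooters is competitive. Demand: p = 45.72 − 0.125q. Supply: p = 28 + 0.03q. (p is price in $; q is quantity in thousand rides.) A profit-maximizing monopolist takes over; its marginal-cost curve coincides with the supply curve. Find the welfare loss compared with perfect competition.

$201.87 thousand

Competitive equilibrium: 45.72 − 0.125q = 28 + 0.03q → q* = 114.3226, p* = 31.4297.
Marginal revenue: MR = 45.72 − 0.25q. Set MR = MC: 45.72 − 0.25q = 28 + 0.03q → q_m = 63.2857.
Price p_m = 45.72 − 0.125·63.2857 = 37.8093; MC(q_m) = 28 + 0.03·63.2857 = 29.8986.
Competitive q* = 114.3226, so Δq = 51.0369; wedge = 37.8093 − 29.8986 = 7.9107.
Deadweight loss = ½ × 51.0369 × 7.9107 = $201.87 thousand.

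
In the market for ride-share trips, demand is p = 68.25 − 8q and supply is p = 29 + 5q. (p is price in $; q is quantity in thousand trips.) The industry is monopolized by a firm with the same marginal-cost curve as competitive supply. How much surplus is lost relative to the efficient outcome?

$8.60 thousand

Competitive equilibrium: 68.25 − 8q = 29 + 5q → q* = 3.0192, p* = 44.0962.
Marginal revenue: MR = 68.25 − 16q. Set MR = MC: 68.25 − 16q = 29 + 5q → q_m = 1.869.
Price p_m = 68.25 − 8·1.869 = 53.298; MC(q_m) = 29 + 5·1.869 = 38.345.
Competitive q* = 3.0192, so Δq = 1.1502; wedge = 53.298 − 38.345 = 14.953.
The triangle = ½ × 1.1502 × 14.953 = $8.60 thousand.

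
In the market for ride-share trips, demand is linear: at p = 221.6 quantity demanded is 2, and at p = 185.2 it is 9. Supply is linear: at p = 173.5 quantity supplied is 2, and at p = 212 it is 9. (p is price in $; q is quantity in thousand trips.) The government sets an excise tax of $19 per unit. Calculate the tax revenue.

Demand slope = (185.2 − 221.6)/(9 − 2) = −5.2, so p = 232 − 5.2q.
Supply slope = (212 − 173.5)/(9 − 2) = 5.5, so p = 162.5 + 5.5q.
Competitive equilibrium: 232 − 5.2q = 162.5 + 5.5q → q* = 6.4953, p* = 198.2243.
With the tax, the buyer price exceeds the seller price by 19: (232 − 5.2q) − (162.5 + 5.5q) = 19 → q' = 4.7196.
Tax revenue = 19 × 4.7196 = $89.67 thousand.

$89.67 thousand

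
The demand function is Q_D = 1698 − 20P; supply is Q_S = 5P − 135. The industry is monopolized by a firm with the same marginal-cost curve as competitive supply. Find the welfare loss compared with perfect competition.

In inverse form: demand P = 84.9 − 0.05Q, supply P = 27 + 0.2Q.
Competitive equilibrium: 84.9 − 0.05Q = 27 + 0.2Q → Q* = 231.6, P* = 73.32.
Marginal revenue: MR = 84.9 − 0.1Q. Set MR = MC: 84.9 − 0.1Q = 27 + 0.2Q → Q_m = 193.
Price P_m = 84.9 − 0.05·193 = 75.25; MC(Q_m) = 27 + 0.2·193 = 65.6.
Competitive Q* = 231.6, so ΔQ = 38.6; wedge = 75.25 − 65.6 = 9.65.
DWL = ½ × 38.6 × 9.65 = 186.245.

186.245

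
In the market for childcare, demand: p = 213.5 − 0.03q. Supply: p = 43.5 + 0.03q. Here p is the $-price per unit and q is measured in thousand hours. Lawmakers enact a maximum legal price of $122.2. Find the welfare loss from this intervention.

$1323 thousand

Competitive equilibrium: 213.5 − 0.03q = 43.5 + 0.03q → q* = 2833.3333, p* = 128.5.
At the ceiling p = 122.2, quantity supplied = (122.2 − 43.5)/0.03 = 2623.3333.
Willingness to pay at q' = 2623.3333: 213.5 − 0.03·2623.3333 = 134.8.
Δq = 2833.3333 − 2623.3333 = 210; wedge = 134.8 − 122.2 = 12.6.
The triangle = ½ × 210 × 12.6 = $1323 thousand.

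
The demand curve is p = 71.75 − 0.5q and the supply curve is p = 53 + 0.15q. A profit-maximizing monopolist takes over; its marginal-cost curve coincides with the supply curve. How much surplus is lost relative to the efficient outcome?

Competitive equilibrium: 71.75 − 0.5q = 53 + 0.15q → q* = 28.8462, p* = 57.3269.
Marginal revenue: MR = 71.75 − q. Set MR = MC: 71.75 − q = 53 + 0.15q → q_m = 16.3043.
Price p_m = 71.75 − 0.5·16.3043 = 63.5979; MC(q_m) = 53 + 0.15·16.3043 = 55.4456.
Competitive q* = 28.8462, so Δq = 12.5419; wedge = 63.5979 − 55.4456 = 8.1523.
DWL = ½ × 12.5419 × 8.1523 = 51.12.

51.12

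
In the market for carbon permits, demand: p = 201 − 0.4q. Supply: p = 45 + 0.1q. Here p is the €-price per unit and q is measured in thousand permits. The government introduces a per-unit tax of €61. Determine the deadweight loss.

Competitive equilibrium: 201 − 0.4q = 45 + 0.1q → q* = 312, p* = 76.2.
With the tax, the buyer price exceeds the seller price by 61: (201 − 0.4q) − (45 + 0.1q) = 61 → q' = 190.
Δq = 312 − 190 = 122; the wedge equals the tax, 61.
DWL = ½ × 122 × 61 = €3721 thousand.

€3721 thousand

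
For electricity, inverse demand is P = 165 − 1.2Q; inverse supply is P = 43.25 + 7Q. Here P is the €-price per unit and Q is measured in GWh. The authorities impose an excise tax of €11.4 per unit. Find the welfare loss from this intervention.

€7.92

Competitive equilibrium: 165 − 1.2Q = 43.25 + 7Q → Q* = 14.8476, P* = 147.1829.
With the tax, the buyer price exceeds the seller price by 11.4: (165 − 1.2Q) − (43.25 + 7Q) = 11.4 → Q' = 13.4573.
ΔQ = 14.8476 − 13.4573 = 1.3903; the wedge equals the tax, 11.4.
Deadweight loss = ½ × 1.3903 × 11.4 = €7.92.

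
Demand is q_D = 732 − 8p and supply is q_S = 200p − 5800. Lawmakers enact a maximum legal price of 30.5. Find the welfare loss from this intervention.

2124.04

In inverse form: demand p = 91.5 − 0.125q, supply p = 29 + 0.005q.
Competitive equilibrium: 91.5 − 0.125q = 29 + 0.005q → q* = 480.7692, p* = 31.4038.
At the ceiling p = 30.5, quantity supplied = (30.5 − 29)/0.005 = 300.
Willingness to pay at q' = 300: 91.5 − 0.125·300 = 54.
Δq = 480.7692 − 300 = 180.7692; wedge = 54 − 30.5 = 23.5.
DWL = ½ × 180.7692 × 23.5 = 2124.04.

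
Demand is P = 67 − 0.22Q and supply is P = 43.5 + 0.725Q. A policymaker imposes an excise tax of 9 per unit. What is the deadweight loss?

42.86

Competitive equilibrium: 67 − 0.22Q = 43.5 + 0.725Q → Q* = 24.8677, P* = 61.5291.
With the tax, the buyer price exceeds the seller price by 9: (67 − 0.22Q) − (43.5 + 0.725Q) = 9 → Q' = 15.3439.
ΔQ = 24.8677 − 15.3439 = 9.5238; the wedge equals the tax, 9.
The triangle = ½ × 9.5238 × 9 = 42.86.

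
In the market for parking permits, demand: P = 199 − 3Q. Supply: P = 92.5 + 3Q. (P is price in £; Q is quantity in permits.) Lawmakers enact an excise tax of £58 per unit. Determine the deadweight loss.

£280.33

Competitive equilibrium: 199 − 3Q = 92.5 + 3Q → Q* = 17.75, P* = 145.75.
With the tax, the buyer price exceeds the seller price by 58: (199 − 3Q) − (92.5 + 3Q) = 58 → Q' = 8.0833.
ΔQ = 17.75 − 8.0833 = 9.6667; the wedge equals the tax, 58.
DWL = ½ × 9.6667 × 58 = £280.33.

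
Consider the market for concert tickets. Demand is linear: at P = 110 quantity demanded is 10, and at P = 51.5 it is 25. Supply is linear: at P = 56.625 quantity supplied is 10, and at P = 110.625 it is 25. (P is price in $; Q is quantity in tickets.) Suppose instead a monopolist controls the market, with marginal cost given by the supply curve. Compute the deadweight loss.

$128.58

Demand slope = (51.5 − 110)/(25 − 10) = −3.9, so P = 149 − 3.9Q.
Supply slope = (110.625 − 56.625)/(25 − 10) = 3.6, so P = 20.625 + 3.6Q.
Competitive equilibrium: 149 − 3.9Q = 20.625 + 3.6Q → Q* = 17.1167, P* = 82.245.
Marginal revenue: MR = 149 − 7.8Q. Set MR = MC: 149 − 7.8Q = 20.625 + 3.6Q → Q_m = 11.261.
Price P_m = 149 − 3.9·11.261 = 105.0821; MC(Q_m) = 20.625 + 3.6·11.261 = 61.1646.
Competitive Q* = 17.1167, so ΔQ = 5.8557; wedge = 105.0821 − 61.1646 = 43.9175.
The triangle = ½ × 5.8557 × 43.9175 = $128.58.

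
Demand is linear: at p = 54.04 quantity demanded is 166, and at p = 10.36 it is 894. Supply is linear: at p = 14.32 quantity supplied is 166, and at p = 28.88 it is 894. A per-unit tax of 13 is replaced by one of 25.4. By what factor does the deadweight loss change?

3.818

Demand slope = (10.36 − 54.04)/(894 − 166) = −0.06, so p = 64 − 0.06q.
Supply slope = (28.88 − 14.32)/(894 − 166) = 0.02, so p = 11 + 0.02q.
Competitive equilibrium: 64 − 0.06q = 11 + 0.02q → q* = 662.5, p* = 24.25.
For a per-unit tax t: Δq = t/0.08, so DWL = ½·t·(t/0.08) = t²/0.16.
At t = 13: DWL = 1056.25. At t = 25.4: DWL = 4032.25.
Ratio = (25.4/13)² = 3.818.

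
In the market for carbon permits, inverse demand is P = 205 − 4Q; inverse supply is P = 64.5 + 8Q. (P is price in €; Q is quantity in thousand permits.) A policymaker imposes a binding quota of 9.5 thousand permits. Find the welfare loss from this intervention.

€29.26 thousand

Competitive equilibrium: 205 − 4Q = 64.5 + 8Q → Q* = 11.7083, P* = 158.1667.
At Q = 9.5: demand price = 205 − 4·9.5 = 167; supply price = 64.5 + 8·9.5 = 140.5.
ΔQ = 11.7083 − 9.5 = 2.2083; wedge = 167 − 140.5 = 26.5.
Deadweight loss = ½ × 2.2083 × 26.5 = €29.26 thousand.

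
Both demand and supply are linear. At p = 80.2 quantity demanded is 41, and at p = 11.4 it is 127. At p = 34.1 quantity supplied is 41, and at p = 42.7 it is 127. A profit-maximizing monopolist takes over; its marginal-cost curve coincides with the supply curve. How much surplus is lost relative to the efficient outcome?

847.55

Demand slope = (11.4 − 80.2)/(127 − 41) = −0.8, so p = 113 − 0.8q.
Supply slope = (42.7 − 34.1)/(127 − 41) = 0.1, so p = 30 + 0.1q.
Competitive equilibrium: 113 − 0.8q = 30 + 0.1q → q* = 92.2222, p* = 39.2222.
Marginal revenue: MR = 113 − 1.6q. Set MR = MC: 113 − 1.6q = 30 + 0.1q → q_m = 48.8235.
Price p_m = 113 − 0.8·48.8235 = 73.9412; MC(q_m) = 30 + 0.1·48.8235 = 34.8824.
Competitive q* = 92.2222, so Δq = 43.3987; wedge = 73.9412 − 34.8824 = 39.0588.
Welfare loss = ½ × 43.3987 × 39.0588 = 847.55.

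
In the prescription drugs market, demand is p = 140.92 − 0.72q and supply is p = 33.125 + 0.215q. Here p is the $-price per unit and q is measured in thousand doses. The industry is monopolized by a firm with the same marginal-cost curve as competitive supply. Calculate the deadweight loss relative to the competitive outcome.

Competitive equilibrium: 140.92 − 0.72q = 33.125 + 0.215q → q* = 115.2888, p* = 57.9121.
Marginal revenue: MR = 140.92 − 1.44q. Set MR = MC: 140.92 − 1.44q = 33.125 + 0.215q → q_m = 65.1329.
Price p_m = 140.92 − 0.72·65.1329 = 94.0243; MC(q_m) = 33.125 + 0.215·65.1329 = 47.1286.
Competitive q* = 115.2888, so Δq = 50.1559; wedge = 94.0243 − 47.1286 = 46.8957.
DWL = ½ × 50.1559 × 46.8957 = $1176.05 thousand.

$1176.05 thousand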